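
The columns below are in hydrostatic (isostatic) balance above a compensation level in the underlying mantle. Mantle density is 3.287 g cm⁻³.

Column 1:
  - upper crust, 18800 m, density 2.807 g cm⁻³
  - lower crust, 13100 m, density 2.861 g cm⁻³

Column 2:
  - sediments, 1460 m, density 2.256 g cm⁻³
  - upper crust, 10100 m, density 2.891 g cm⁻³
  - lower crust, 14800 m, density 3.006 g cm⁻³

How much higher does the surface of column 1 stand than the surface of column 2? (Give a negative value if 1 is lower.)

1500 m

For any compensation level in the mantle, the mantle terms cancel and isostasy reduces to e = (Σt_1 − Σt_2) − (Σ(ρt)_1 − Σ(ρt)_2) / ρ_m.
Σt_1 = 31900 m; Σt_2 = 26360 m; Σ(ρt)_1 = 90250.7; Σ(ρt)_2 = 76981.66 (in m·g cm⁻³).
e = (31900 − 26360) − (90250.7 − 76981.66) / 3.287 = 1500 m.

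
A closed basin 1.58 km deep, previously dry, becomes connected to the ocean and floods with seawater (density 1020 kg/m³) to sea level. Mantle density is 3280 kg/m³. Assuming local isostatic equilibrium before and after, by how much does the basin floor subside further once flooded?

0.713 km

After flooding the water column is d + s deep. Its weight must equal the weight of mantle displaced by the extra subsidence s: (d + s) ρ_w = s ρ_m.
s = d ρ_w / (ρ_m − ρ_w) = 1.58 km × 1020/(3280 − 1020) = 0.713 km.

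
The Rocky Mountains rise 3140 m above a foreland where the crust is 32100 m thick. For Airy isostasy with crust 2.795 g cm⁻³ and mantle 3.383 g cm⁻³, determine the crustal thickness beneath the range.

Root depth r = h ρ_c / (ρ_m − ρ_c) = 3140 m × 2.795 / 0.588 = 14930 m.
Total thickness = T + h + r = 32100 m + 3140 m + 14930 m = 50200 m.

50200 m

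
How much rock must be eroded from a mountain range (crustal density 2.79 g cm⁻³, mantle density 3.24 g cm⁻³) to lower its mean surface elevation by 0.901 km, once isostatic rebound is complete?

6.49 km

Net drop Δ = e − u = e − e ρ_c/ρ_m = e (ρ_m − ρ_c)/ρ_m.
e = Δ ρ_m/(ρ_m − ρ_c) = 0.901 km × 3.24/0.45 = 6.49 km.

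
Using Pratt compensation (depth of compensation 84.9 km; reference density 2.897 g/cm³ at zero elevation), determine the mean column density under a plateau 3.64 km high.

2.78 g/cm³

Pratt balance: ρ_ref D = ρ (D + h).
ρ = ρ_ref D/(D + h) = 2.897 × 84.9 km/(84.9 km + 3.64 km) = 2.78 g/cm³.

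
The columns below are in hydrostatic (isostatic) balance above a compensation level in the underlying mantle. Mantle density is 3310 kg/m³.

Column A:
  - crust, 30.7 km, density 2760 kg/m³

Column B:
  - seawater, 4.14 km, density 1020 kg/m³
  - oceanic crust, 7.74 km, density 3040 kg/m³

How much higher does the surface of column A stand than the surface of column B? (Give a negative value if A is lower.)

1.61 km

For any compensation level in the mantle, the mantle terms cancel and isostasy reduces to e = (Σt_A − Σt_B) − (Σ(ρt)_A − Σ(ρt)_B) / ρ_m.
Σt_A = 30.7 km; Σt_B = 11.88 km; Σ(ρt)_A = 84732; Σ(ρt)_B = 27752.4 (in km·kg/m³).
e = (30.7 − 11.88) − (84732 − 27752.4) / 3310 = 1.61 km.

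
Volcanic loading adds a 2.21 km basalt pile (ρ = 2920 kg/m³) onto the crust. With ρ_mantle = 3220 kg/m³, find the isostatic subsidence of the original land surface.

2 km

Subaerial loading: s = t ρ_load / ρ_m.
s = 2.21 km × 2920/3220 = 2 km.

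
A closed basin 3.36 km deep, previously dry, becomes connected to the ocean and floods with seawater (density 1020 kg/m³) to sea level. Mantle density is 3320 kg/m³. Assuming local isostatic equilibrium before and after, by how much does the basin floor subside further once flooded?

After flooding the water column is d + s deep. Its weight must equal the weight of mantle displaced by the extra subsidence s: (d + s) ρ_w = s ρ_m.
s = d ρ_w / (ρ_m − ρ_w) = 3.36 km × 1020/(3320 − 1020) = 1.49 km.

1.49 km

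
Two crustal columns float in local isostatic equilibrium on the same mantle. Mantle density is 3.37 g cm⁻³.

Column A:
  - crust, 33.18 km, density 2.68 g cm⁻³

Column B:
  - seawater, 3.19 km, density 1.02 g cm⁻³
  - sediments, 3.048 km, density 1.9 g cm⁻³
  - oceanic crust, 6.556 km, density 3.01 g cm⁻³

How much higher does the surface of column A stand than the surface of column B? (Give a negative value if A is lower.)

For any compensation level in the mantle, the mantle terms cancel and isostasy reduces to e = (Σt_A − Σt_B) − (Σ(ρt)_A − Σ(ρt)_B) / ρ_m.
Σt_A = 33.18 km; Σt_B = 12.794 km; Σ(ρt)_A = 88.9224; Σ(ρt)_B = 28.77856 (in km·g cm⁻³).
e = (33.18 − 12.794) − (88.9224 − 28.77856) / 3.37 = 2.54 km.

2.54 km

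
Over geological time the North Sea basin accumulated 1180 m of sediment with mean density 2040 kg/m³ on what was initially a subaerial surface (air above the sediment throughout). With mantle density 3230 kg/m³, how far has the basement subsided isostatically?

Subaerial load: s = t ρ_sed / ρ_m = 1180 m × 2040/3230 = 745 m.

745 m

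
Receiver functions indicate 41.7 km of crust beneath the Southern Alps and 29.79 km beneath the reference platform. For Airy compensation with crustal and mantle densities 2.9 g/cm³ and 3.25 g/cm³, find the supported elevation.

Excess crust Δ = 41.7 km − 29.79 km = 11.91 km, split between elevation h and root r with h + r = Δ.
Airy balance ρ_c h = (ρ_m − ρ_c) r gives r = h ρ_c/(ρ_m − ρ_c), so h (1 + ρ_c/(ρ_m − ρ_c)) = Δ, i.e. h = Δ (ρ_m − ρ_c)/ρ_m.
h = 11.91 km × 0.35/3.25 = 1.28 km.

1.28 km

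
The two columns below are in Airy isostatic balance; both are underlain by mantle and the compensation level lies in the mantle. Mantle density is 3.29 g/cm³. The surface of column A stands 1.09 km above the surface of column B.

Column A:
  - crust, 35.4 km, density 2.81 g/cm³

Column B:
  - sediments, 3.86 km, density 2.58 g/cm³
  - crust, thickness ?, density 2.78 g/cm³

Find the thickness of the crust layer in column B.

20.9 km

Take the compensation level at the base of the deeper column (depth z_c below the surface of column A) and equate Σ ρ_i t_i down to z_c; mantle fills any gap and the z_c terms cancel.
Column A: 35.4×2.81 + (z_c − 35.4)×3.29
Column B: 1.09×0 + 3.86×2.58 + x×2.78 + (z_c − 1.09 − 3.86 − x)×3.29
The z_c×3.29 term appears on both sides and cancels. Collect the known terms of each column as K = Σ(ρt)_known − 3.29 × (depth of known layers): K_A = 99.474 − 3.29×35.4 = −16.992; K_B = 9.9588 − 3.29×(1.09 + 3.86) = −6.3267.
Balance: K_A = K_B − x×(3.29 − 2.78), so x = (K_B − K_A)/(3.29 − 2.78) = 10.6653/0.51 = 20.9 km.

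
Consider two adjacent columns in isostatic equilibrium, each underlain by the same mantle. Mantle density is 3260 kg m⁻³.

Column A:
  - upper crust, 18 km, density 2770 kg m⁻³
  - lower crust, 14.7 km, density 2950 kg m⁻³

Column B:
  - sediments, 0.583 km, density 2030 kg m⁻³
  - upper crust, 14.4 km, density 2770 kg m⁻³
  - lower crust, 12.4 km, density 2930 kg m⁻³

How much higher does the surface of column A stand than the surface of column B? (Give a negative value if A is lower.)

0.464 km

For any compensation level in the mantle, the mantle terms cancel and isostasy reduces to e = (Σt_A − Σt_B) − (Σ(ρt)_A − Σ(ρt)_B) / ρ_m.
Σt_A = 32.7 km; Σt_B = 27.383 km; Σ(ρt)_A = 93225; Σ(ρt)_B = 77403.49 (in km·kg m⁻³).
e = (32.7 − 27.383) − (93225 − 77403.49) / 3260 = 0.464 km.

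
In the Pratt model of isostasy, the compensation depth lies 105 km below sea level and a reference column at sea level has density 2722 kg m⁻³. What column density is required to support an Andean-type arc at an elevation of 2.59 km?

Pratt balance: ρ_ref D = ρ (D + h).
ρ = ρ_ref D/(D + h) = 2722 × 105 km/(105 km + 2.59 km) = 2660 kg m⁻³.

2660 kg m⁻³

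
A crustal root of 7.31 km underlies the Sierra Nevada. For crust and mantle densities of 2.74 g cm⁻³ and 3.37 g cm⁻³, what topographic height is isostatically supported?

Equating mass per unit area of the two columns: ρ_c h = (ρ_m − ρ_c) r.
h = r (ρ_m − ρ_c) / ρ_c = 7.31 km × (3.37 − 2.74) / 2.74 = 1.68 km.

1.68 km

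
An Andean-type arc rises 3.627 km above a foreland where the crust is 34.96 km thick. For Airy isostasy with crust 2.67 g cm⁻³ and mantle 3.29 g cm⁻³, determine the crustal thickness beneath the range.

54.2 km

Root depth r = h ρ_c / (ρ_m − ρ_c) = 3.627 km × 2.67 / 0.62 = 15.62 km.
Total thickness = T + h + r = 34.96 km + 3.627 km + 15.62 km = 54.2 km.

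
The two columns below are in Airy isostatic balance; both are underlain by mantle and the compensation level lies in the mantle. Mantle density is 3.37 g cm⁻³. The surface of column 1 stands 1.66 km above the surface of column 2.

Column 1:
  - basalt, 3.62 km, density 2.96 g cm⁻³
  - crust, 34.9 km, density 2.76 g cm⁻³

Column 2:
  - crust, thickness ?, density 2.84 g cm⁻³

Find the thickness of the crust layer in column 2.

32.4 km

Take the compensation level at the base of the deeper column (depth z_c below the surface of column 1) and equate Σ ρ_i t_i down to z_c; mantle fills any gap and the z_c terms cancel.
Column 1: 3.62×2.96 + 34.9×2.76 + (z_c − 38.52)×3.37
Column 2: 1.66×0 + x×2.84 + (z_c − 1.66 − 0 − x)×3.37
The z_c×3.37 term appears on both sides and cancels. Collect the known terms of each column as K = Σ(ρt)_known − 3.37 × (depth of known layers): K_1 = 107.0392 − 3.37×38.52 = −22.7732; K_2 = 0 − 3.37×(1.66 + 0) = −5.5942.
Balance: K_1 = K_2 − x×(3.37 − 2.84), so x = (K_2 − K_1)/(3.37 − 2.84) = 17.179/0.53 = 32.4 km.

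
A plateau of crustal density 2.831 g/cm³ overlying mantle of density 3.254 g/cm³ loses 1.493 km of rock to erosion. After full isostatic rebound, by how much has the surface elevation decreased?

Rebound u = e ρ_c/ρ_m = 1.493 km × 2.831/3.254 = 1.299 km.
Net surface drop = e − u = 1.493 km − 1.299 km = e (ρ_m − ρ_c)/ρ_m = 0.194 km.

0.194 km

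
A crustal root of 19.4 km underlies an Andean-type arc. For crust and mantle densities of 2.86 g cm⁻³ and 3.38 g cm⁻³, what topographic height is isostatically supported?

By Archimedes' principle applied to the lithosphere: ρ_c h = (ρ_m − ρ_c) r.
h = r (ρ_m − ρ_c) / ρ_c = 19.4 km × (3.38 − 2.86) / 2.86 = 3.53 km.

3.53 km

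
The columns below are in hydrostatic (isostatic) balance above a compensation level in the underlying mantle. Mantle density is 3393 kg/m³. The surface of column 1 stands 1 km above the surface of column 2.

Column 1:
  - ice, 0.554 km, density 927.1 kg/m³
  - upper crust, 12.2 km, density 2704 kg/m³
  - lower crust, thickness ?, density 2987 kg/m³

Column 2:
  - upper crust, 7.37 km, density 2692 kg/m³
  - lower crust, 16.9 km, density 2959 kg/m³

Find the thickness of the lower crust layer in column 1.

15.1 km

Take the compensation level at the base of the deeper column (depth z_c below the surface of column 1) and equate Σ ρ_i t_i down to z_c; mantle fills any gap and the z_c terms cancel.
Column 1: 0.554×927.1 + 12.2×2704 + x×2987 + (z_c − 12.754 − x)×3393
Column 2: 1×0 + 7.37×2692 + 16.9×2959 + (z_c − 1 − 24.27)×3393
The z_c×3393 term appears on both sides and cancels. Collect the known terms of each column as K = Σ(ρt)_known − 3393 × (depth of known layers): K_1 = 33502.4134 − 3393×12.754 = −9771.9086; K_2 = 69847.14 − 3393×(1 + 24.27) = −15893.97.
Balance: K_1 − x×(3393 − 2987) = K_2, so x = (K_1 − K_2)/(3393 − 2987) = 6122.06/406 = 15.1 km.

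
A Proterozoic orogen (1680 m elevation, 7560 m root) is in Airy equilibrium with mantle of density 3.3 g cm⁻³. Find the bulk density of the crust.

2.7 g cm⁻³

ρ_c h = (ρ_m − ρ_c) r → ρ_c (h + r) = ρ_m r → ρ_c = ρ_m r / (h + r).
ρ_c = 3.3 × 7560 m / (1680 m + 7560 m) = 2.7 g cm⁻³.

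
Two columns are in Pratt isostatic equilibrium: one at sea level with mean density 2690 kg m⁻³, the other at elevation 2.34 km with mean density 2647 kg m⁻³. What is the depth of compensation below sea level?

ρ_ref D = ρ (D + h) → D (ρ_ref − ρ) = ρ h.
D = ρ h/(ρ_ref − ρ) = 2647 × 2.34 km/(2690 − 2647) = 144 km.

144 km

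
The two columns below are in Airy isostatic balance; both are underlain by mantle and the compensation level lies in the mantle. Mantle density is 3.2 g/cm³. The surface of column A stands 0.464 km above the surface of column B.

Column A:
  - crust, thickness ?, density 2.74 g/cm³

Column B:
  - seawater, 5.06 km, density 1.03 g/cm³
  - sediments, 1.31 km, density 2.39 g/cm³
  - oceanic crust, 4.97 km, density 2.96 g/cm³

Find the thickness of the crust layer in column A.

Take the compensation level at the base of the deeper column (depth z_c below the surface of column A) and equate Σ ρ_i t_i down to z_c; mantle fills any gap and the z_c terms cancel.
Column A: x×2.74 + (z_c − 0 − x)×3.2
Column B: 0.464×0 + 5.06×1.03 + 1.31×2.39 + 4.97×2.96 + (z_c − 0.464 − 11.34)×3.2
The z_c×3.2 term appears on both sides and cancels. Collect the known terms of each column as K = Σ(ρt)_known − 3.2 × (depth of known layers): K_A = 0 − 3.2×0 = 0; K_B = 23.0539 − 3.2×(0.464 + 11.34) = −14.7189.
Balance: K_A − x×(3.2 − 2.74) = K_B, so x = (K_A − K_B)/(3.2 − 2.74) = 14.7189/0.46 = 32 km.

32 km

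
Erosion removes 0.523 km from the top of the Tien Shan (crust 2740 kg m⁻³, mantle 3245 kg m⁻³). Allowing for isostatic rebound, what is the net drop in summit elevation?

Rebound u = e ρ_c/ρ_m = 0.523 km × 2740/3245 = 0.4416 km.
Net surface drop = e − u = 0.523 km − 0.4416 km = e (ρ_m − ρ_c)/ρ_m = 0.0814 km.

0.0814 km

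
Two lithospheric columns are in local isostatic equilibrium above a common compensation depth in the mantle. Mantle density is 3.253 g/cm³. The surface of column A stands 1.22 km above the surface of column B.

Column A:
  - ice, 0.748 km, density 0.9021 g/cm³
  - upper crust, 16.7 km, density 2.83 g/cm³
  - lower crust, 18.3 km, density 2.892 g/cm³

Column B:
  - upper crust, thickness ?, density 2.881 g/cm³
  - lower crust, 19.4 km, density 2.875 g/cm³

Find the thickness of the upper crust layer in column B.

Take the compensation level at the base of the deeper column (depth z_c below the surface of column A) and equate Σ ρ_i t_i down to z_c; mantle fills any gap and the z_c terms cancel.
Column A: 0.748×0.9021 + 16.7×2.83 + 18.3×2.892 + (z_c − 35.748)×3.253
Column B: 1.22×0 + x×2.881 + 19.4×2.875 + (z_c − 1.22 − 19.4 − x)×3.253
The z_c×3.253 term appears on both sides and cancels. Collect the known terms of each column as K = Σ(ρt)_known − 3.253 × (depth of known layers): K_A = 100.859371 − 3.253×35.748 = −15.4288732; K_B = 55.775 − 3.253×(1.22 + 19.4) = −11.30186.
Balance: K_A = K_B − x×(3.253 − 2.881), so x = (K_B − K_A)/(3.253 − 2.881) = 4.12701/0.372 = 11.1 km.

11.1 km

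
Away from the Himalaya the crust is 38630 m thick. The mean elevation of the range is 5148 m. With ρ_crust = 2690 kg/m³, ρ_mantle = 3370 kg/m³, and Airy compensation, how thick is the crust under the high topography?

64100 m

Root depth r = h ρ_c / (ρ_m − ρ_c) = 5148 m × 2690 / 680 = 20360 m.
Total thickness = T + h + r = 38630 m + 5148 m + 20360 m = 64100 m.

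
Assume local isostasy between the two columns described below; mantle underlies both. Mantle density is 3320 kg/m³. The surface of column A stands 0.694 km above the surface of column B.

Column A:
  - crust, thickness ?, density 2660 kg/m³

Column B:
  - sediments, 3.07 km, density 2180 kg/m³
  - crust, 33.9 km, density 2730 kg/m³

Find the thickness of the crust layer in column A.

39.1 km

Take the compensation level at the base of the deeper column (depth z_c below the surface of column A) and equate Σ ρ_i t_i down to z_c; mantle fills any gap and the z_c terms cancel.
Column A: x×2660 + (z_c − 0 − x)×3320
Column B: 0.694×0 + 3.07×2180 + 33.9×2730 + (z_c − 0.694 − 36.97)×3320
The z_c×3320 term appears on both sides and cancels. Collect the known terms of each column as K = Σ(ρt)_known − 3320 × (depth of known layers): K_A = 0 − 3320×0 = 0; K_B = 99239.6 − 3320×(0.694 + 36.97) = −25804.88.
Balance: K_A − x×(3320 − 2660) = K_B, so x = (K_A − K_B)/(3320 − 2660) = 25804.9/660 = 39.1 km.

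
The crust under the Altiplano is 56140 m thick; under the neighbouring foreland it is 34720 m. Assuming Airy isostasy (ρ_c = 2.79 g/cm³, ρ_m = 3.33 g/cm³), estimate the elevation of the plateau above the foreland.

3470 m

Excess crust Δ = 56140 m − 34720 m = 21420 m, split between elevation h and root r with h + r = Δ.
Airy balance ρ_c h = (ρ_m − ρ_c) r gives r = h ρ_c/(ρ_m − ρ_c), so h (1 + ρ_c/(ρ_m − ρ_c)) = Δ, i.e. h = Δ (ρ_m − ρ_c)/ρ_m.
h = 21420 m × 0.54/3.33 = 3470 m.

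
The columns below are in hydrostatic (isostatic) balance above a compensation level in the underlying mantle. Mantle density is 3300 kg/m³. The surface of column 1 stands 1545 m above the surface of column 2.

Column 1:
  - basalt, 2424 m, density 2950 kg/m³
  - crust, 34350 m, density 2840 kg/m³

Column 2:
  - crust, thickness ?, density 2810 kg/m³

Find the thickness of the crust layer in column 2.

Take the compensation level at the base of the deeper column (depth z_c below the surface of column 1) and equate Σ ρ_i t_i down to z_c; mantle fills any gap and the z_c terms cancel.
Column 1: 2424×2950 + 34350×2840 + (z_c − 36774)×3300
Column 2: 1545×0 + x×2810 + (z_c − 1545 − 0 − x)×3300
The z_c×3300 term appears on both sides and cancels. Collect the known terms of each column as K = Σ(ρt)_known − 3300 × (depth of known layers): K_1 = 104704800 − 3300×36774 = −16649400; K_2 = 0 − 3300×(1545 + 0) = −5098500.
Balance: K_1 = K_2 − x×(3300 − 2810), so x = (K_2 − K_1)/(3300 − 2810) = 11550900/490 = 23600 m.

23600 m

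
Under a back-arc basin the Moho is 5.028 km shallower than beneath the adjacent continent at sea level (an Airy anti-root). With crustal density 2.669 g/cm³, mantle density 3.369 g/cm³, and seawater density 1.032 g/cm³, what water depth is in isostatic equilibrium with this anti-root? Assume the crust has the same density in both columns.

2.15 km

Replacing a thickness d of crust by seawater at the top must be balanced by replacing crust with mantle at the base: d (ρ_c − ρ_w) = a (ρ_m − ρ_c).
d = a (ρ_m − ρ_c)/(ρ_c − ρ_w) = 5.028 km × 0.7/1.637 = 2.15 km.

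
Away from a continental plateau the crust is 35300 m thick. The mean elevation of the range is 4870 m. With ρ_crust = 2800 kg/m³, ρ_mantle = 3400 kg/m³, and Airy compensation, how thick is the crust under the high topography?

62900 m

Root depth r = h ρ_c / (ρ_m − ρ_c) = 4870 m × 2800 / 600 = 22730 m.
Total thickness = T + h + r = 35300 m + 4870 m + 22730 m = 62900 m.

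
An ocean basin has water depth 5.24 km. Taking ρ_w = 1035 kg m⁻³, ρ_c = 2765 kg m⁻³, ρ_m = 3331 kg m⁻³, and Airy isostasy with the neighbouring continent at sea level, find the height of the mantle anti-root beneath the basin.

By Archimedes' principle applied to the lithosphere: replacing crust with seawater at the top is compensated by replacing crust with mantle at the base: d (ρ_c − ρ_w) = a (ρ_m − ρ_c).
a = d (ρ_c − ρ_w)/(ρ_m − ρ_c) = 5.24 km × 1730/566 = 16 km.

16 km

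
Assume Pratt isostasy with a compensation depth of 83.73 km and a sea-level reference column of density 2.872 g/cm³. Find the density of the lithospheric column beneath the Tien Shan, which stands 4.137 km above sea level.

Pratt balance: ρ_ref D = ρ (D + h).
ρ = ρ_ref D/(D + h) = 2.872 × 83.73 km/(83.73 km + 4.137 km) = 2.74 g/cm³.

2.74 g/cm³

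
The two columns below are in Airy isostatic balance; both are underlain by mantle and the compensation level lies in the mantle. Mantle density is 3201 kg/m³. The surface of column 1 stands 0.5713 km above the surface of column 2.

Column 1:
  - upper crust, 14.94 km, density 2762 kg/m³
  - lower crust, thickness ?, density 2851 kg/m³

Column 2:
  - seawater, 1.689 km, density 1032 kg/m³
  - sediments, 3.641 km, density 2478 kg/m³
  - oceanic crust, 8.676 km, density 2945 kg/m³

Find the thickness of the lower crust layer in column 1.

10.8 km

Take the compensation level at the base of the deeper column (depth z_c below the surface of column 1) and equate Σ ρ_i t_i down to z_c; mantle fills any gap and the z_c terms cancel.
Column 1: 14.94×2762 + x×2851 + (z_c − 14.94 − x)×3201
Column 2: 0.5713×0 + 1.689×1032 + 3.641×2478 + 8.676×2945 + (z_c − 0.5713 − 14.006)×3201
The z_c×3201 term appears on both sides and cancels. Collect the known terms of each column as K = Σ(ρt)_known − 3201 × (depth of known layers): K_1 = 41264.28 − 3201×14.94 = −6558.66; K_2 = 36316.266 − 3201×(0.5713 + 14.006) = −10345.6713.
Balance: K_1 − x×(3201 − 2851) = K_2, so x = (K_1 − K_2)/(3201 − 2851) = 3787.01/350 = 10.8 km.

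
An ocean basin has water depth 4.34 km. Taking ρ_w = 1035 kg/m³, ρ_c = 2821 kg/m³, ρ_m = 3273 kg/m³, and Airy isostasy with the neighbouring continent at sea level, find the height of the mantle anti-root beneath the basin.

Equating mass per unit area of the two columns: replacing crust with seawater at the top is compensated by replacing crust with mantle at the base: d (ρ_c − ρ_w) = a (ρ_m − ρ_c).
a = d (ρ_c − ρ_w)/(ρ_m − ρ_c) = 4.34 km × 1786/452 = 17.1 km.

17.1 km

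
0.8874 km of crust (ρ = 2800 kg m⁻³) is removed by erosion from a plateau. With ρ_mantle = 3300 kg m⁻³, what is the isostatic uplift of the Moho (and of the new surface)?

0.753 km

Unloading: uplift u = e ρ_c/ρ_m = 0.8874 km × 2800/3300 = 0.753 km.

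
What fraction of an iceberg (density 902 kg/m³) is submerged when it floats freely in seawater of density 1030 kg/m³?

0.876

Submerged fraction = ρ_obj/ρ_fluid = 902/1030 = 0.876.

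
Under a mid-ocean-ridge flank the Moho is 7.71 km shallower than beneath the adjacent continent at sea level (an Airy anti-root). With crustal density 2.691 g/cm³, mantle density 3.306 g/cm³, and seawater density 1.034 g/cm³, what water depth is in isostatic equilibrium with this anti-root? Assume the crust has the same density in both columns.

Replacing a thickness d of crust by seawater at the top must be balanced by replacing crust with mantle at the base: d (ρ_c − ρ_w) = a (ρ_m − ρ_c).
d = a (ρ_m − ρ_c)/(ρ_c − ρ_w) = 7.71 km × 0.615/1.657 = 2.86 km.

2.86 km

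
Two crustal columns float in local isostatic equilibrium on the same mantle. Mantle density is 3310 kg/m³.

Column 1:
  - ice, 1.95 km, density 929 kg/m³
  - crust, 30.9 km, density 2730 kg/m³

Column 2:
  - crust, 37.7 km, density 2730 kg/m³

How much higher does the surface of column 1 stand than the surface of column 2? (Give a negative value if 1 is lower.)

For any compensation level in the mantle, the mantle terms cancel and isostasy reduces to e = (Σt_1 − Σt_2) − (Σ(ρt)_1 − Σ(ρt)_2) / ρ_m.
Σt_1 = 32.85 km; Σt_2 = 37.7 km; Σ(ρt)_1 = 86168.55; Σ(ρt)_2 = 102921 (in km·kg/m³).
e = (32.85 − 37.7) − (86168.55 − 102921) / 3310 = 0.211 km.

0.211 km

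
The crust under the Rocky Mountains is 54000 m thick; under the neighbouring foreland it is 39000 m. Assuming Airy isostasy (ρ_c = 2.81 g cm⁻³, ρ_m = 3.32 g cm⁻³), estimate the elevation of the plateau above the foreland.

Excess crust Δ = 54000 m − 39000 m = 15000 m, split between elevation h and root r with h + r = Δ.
Airy balance ρ_c h = (ρ_m − ρ_c) r gives r = h ρ_c/(ρ_m − ρ_c), so h (1 + ρ_c/(ρ_m − ρ_c)) = Δ, i.e. h = Δ (ρ_m − ρ_c)/ρ_m.
h = 15000 m × 0.51/3.32 = 2300 m.

2300 m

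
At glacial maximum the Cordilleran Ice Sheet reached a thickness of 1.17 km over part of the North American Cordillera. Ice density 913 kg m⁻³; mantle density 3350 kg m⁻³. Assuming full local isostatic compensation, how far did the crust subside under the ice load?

Equating mass per unit area of the two columns: the ice load ρ_ice t is balanced by mantle displaced below, ρ_m s.
s = t ρ_ice / ρ_m = 1.17 km × 913/3350 = 0.319 km.

0.319 km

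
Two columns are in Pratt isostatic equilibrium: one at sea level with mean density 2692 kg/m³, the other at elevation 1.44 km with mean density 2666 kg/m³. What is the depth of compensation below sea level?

ρ_ref D = ρ (D + h) → D (ρ_ref − ρ) = ρ h.
D = ρ h/(ρ_ref − ρ) = 2666 × 1.44 km/(2692 − 2666) = 148 km.

148 km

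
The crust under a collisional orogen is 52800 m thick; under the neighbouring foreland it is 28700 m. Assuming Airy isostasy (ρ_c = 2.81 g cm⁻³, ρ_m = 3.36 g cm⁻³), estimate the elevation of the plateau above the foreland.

3940 m

Excess crust Δ = 52800 m − 28700 m = 24100 m, split between elevation h and root r with h + r = Δ.
Airy balance ρ_c h = (ρ_m − ρ_c) r gives r = h ρ_c/(ρ_m − ρ_c), so h (1 + ρ_c/(ρ_m − ρ_c)) = Δ, i.e. h = Δ (ρ_m − ρ_c)/ρ_m.
h = 24100 m × 0.55/3.36 = 3940 m.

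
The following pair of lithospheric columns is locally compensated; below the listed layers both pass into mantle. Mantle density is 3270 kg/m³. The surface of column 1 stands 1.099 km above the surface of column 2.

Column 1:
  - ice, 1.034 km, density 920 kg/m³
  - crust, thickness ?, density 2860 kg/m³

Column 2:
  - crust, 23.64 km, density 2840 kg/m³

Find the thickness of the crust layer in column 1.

27.6 km

Take the compensation level at the base of the deeper column (depth z_c below the surface of column 1) and equate Σ ρ_i t_i down to z_c; mantle fills any gap and the z_c terms cancel.
Column 1: 1.034×920 + x×2860 + (z_c − 1.034 − x)×3270
Column 2: 1.099×0 + 23.64×2840 + (z_c − 1.099 − 23.64)×3270
The z_c×3270 term appears on both sides and cancels. Collect the known terms of each column as K = Σ(ρt)_known − 3270 × (depth of known layers): K_1 = 951.28 − 3270×1.034 = −2429.9; K_2 = 67137.6 − 3270×(1.099 + 23.64) = −13758.93.
Balance: K_1 − x×(3270 − 2860) = K_2, so x = (K_1 − K_2)/(3270 − 2860) = 11329/410 = 27.6 km.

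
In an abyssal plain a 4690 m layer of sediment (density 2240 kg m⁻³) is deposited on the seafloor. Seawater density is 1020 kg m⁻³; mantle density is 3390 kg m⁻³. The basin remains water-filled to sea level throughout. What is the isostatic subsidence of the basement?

2410 m

Submarine loading: the sediment displaces seawater, and the subsidence is in turn flooded, so s (ρ_m − ρ_w) = t (ρ_sed − ρ_w).
s = 4690 m × (2240 − 1020) / (3390 − 1020) = 2410 m.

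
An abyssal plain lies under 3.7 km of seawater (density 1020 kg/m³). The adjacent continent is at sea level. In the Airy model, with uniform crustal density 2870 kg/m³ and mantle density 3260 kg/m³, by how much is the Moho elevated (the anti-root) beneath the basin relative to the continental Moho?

17.6 km

For local isostatic compensation: replacing crust with seawater at the top is compensated by replacing crust with mantle at the base: d (ρ_c − ρ_w) = a (ρ_m − ρ_c).
a = d (ρ_c − ρ_w)/(ρ_m − ρ_c) = 3.7 km × 1850/390 = 17.6 km.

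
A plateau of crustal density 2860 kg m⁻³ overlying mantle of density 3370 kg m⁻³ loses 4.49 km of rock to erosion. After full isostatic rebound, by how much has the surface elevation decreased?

Rebound u = e ρ_c/ρ_m = 4.49 km × 2860/3370 = 3.811 km.
Net surface drop = e − u = 4.49 km − 3.811 km = e (ρ_m − ρ_c)/ρ_m = 0.679 km.

0.679 km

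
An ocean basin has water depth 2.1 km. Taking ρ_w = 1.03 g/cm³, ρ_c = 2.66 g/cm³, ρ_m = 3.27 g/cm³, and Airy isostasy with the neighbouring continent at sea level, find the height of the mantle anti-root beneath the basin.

5.61 km

Balancing pressure at the compensation depth: replacing crust with seawater at the top is compensated by replacing crust with mantle at the base: d (ρ_c − ρ_w) = a (ρ_m − ρ_c).
a = d (ρ_c − ρ_w)/(ρ_m − ρ_c) = 2.1 km × 1.63/0.61 = 5.61 km.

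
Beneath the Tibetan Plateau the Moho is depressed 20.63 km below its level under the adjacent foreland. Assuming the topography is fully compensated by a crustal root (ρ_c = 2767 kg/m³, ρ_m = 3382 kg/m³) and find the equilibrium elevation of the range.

Equating mass per unit area of the two columns: ρ_c h = (ρ_m − ρ_c) r.
h = r (ρ_m − ρ_c) / ρ_c = 20.63 km × (3382 − 2767) / 2767 = 4.59 km.

4.59 km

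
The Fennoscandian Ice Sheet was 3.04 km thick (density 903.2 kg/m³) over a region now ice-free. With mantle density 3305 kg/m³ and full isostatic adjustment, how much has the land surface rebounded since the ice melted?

0.831 km

Removing the load lets mantle flow back in; uplift u satisfies ρ_ice t = ρ_m u.
u = t ρ_ice/ρ_m = 3.04 km × 903.2/3305 = 0.831 km.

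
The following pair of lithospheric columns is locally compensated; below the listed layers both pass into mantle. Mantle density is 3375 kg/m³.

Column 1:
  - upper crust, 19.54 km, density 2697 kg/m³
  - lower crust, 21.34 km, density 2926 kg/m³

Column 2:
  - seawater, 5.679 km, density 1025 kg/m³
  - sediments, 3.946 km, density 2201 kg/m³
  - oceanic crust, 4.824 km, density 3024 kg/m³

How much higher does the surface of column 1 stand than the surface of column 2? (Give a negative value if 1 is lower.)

For any compensation level in the mantle, the mantle terms cancel and isostasy reduces to e = (Σt_1 − Σt_2) − (Σ(ρt)_1 − Σ(ρt)_2) / ρ_m.
Σt_1 = 40.88 km; Σt_2 = 14.449 km; Σ(ρt)_1 = 115140.22; Σ(ρt)_2 = 29093.897 (in km·kg/m³).
e = (40.88 − 14.449) − (115140.22 − 29093.897) / 3375 = 0.936 km.

0.936 km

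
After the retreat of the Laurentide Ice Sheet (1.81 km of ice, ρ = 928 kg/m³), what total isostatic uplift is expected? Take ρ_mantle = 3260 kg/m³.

Removing the load lets mantle flow back in; uplift u satisfies ρ_ice t = ρ_m u.
u = t ρ_ice/ρ_m = 1.81 km × 928/3260 = 0.515 km.

0.515 km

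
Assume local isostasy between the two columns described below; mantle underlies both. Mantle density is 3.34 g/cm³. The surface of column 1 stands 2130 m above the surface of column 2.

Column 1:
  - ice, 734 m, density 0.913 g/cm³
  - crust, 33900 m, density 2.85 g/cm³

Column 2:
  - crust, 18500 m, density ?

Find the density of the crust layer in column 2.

2.73 g/cm³

Take the compensation level at the base of the deeper column (depth z_c below the surface of column 1) and equate Σ ρ_i t_i down to z_c; mantle fills any gap and the z_c terms cancel.
Column 1: 734×0.913 + 33900×2.85 + (z_c − 34634)×3.34
Column 2: 2130×0 + 18500×ρ + (z_c − 2130 − 18500)×3.34
The z_c×3.34 term appears on both sides and cancels. Collect the known terms of each column as K = Σ(ρt)_known − 3.34 × (depth of known layers): K_1 = 97285.142 − 3.34×34634 = −18392.418; K_2 = 0 − 3.34×(2130 + 18500) = −68904.2.
Balance: K_1 = K_2 + 18500×ρ, so ρ = (K_1 − K_2)/18500 = 50511.8/18500 = 2.73 g/cm³.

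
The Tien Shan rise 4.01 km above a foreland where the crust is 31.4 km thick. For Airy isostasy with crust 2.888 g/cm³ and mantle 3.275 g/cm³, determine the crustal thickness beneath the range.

Root depth r = h ρ_c / (ρ_m − ρ_c) = 4.01 km × 2.888 / 0.387 = 29.92 km.
Total thickness = T + h + r = 31.4 km + 4.01 km + 29.92 km = 65.3 km.

65.3 km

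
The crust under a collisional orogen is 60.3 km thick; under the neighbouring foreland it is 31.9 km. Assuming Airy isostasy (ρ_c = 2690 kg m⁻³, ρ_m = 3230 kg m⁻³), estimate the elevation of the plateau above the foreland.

4.75 km

Excess crust Δ = 60.3 km − 31.9 km = 28.4 km, split between elevation h and root r with h + r = Δ.
Airy balance ρ_c h = (ρ_m − ρ_c) r gives r = h ρ_c/(ρ_m − ρ_c), so h (1 + ρ_c/(ρ_m − ρ_c)) = Δ, i.e. h = Δ (ρ_m − ρ_c)/ρ_m.
h = 28.4 km × 540/3230 = 4.75 km.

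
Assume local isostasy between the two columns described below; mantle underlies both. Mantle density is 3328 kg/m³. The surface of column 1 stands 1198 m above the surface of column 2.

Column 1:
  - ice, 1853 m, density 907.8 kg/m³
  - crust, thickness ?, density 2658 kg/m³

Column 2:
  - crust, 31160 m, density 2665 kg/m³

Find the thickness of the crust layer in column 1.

30100 m

Take the compensation level at the base of the deeper column (depth z_c below the surface of column 1) and equate Σ ρ_i t_i down to z_c; mantle fills any gap and the z_c terms cancel.
Column 1: 1853×907.8 + x×2658 + (z_c − 1853 − x)×3328
Column 2: 1198×0 + 31160×2665 + (z_c − 1198 − 31160)×3328
The z_c×3328 term appears on both sides and cancels. Collect the known terms of each column as K = Σ(ρt)_known − 3328 × (depth of known layers): K_1 = 1682153.4 − 3328×1853 = −4484630.6; K_2 = 83041400 − 3328×(1198 + 31160) = −24646024.
Balance: K_1 − x×(3328 − 2658) = K_2, so x = (K_1 − K_2)/(3328 − 2658) = 20161400/670 = 30100 m.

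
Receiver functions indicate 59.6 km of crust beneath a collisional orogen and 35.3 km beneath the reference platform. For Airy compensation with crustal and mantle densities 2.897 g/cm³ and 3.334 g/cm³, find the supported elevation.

Excess crust Δ = 59.6 km − 35.3 km = 24.3 km, split between elevation h and root r with h + r = Δ.
Airy balance ρ_c h = (ρ_m − ρ_c) r gives r = h ρ_c/(ρ_m − ρ_c), so h (1 + ρ_c/(ρ_m − ρ_c)) = Δ, i.e. h = Δ (ρ_m − ρ_c)/ρ_m.
h = 24.3 km × 0.437/3.334 = 3.19 km.

3.19 km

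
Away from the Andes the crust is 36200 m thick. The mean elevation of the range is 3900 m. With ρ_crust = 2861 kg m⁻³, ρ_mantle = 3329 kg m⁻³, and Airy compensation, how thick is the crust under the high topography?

Root depth r = h ρ_c / (ρ_m − ρ_c) = 3900 m × 2861 / 468 = 23840 m.
Total thickness = T + h + r = 36200 m + 3900 m + 23840 m = 63900 m.

63900 m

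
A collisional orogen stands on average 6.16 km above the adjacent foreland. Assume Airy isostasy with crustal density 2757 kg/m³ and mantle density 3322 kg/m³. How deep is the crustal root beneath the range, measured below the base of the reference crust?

30.1 km

Isostatic balance requires: the weight of the topography is balanced by the buoyancy of the root, ρ_c h = (ρ_m − ρ_c) r.
r = h · ρ_c / (ρ_m − ρ_c) = 6.16 km × 2757 / (3322 − 2757) = 30.1 km.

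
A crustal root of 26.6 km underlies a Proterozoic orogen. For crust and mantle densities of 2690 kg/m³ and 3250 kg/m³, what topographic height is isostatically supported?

5.54 km

For local isostatic compensation: ρ_c h = (ρ_m − ρ_c) r.
h = r (ρ_m − ρ_c) / ρ_c = 26.6 km × (3250 − 2690) / 2690 = 5.54 km.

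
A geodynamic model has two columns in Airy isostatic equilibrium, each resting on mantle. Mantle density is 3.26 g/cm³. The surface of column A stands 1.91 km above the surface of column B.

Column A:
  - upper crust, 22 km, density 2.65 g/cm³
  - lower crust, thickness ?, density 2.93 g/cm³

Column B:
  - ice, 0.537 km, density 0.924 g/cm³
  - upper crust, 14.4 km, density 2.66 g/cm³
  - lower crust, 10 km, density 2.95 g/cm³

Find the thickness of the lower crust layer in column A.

Take the compensation level at the base of the deeper column (depth z_c below the surface of column A) and equate Σ ρ_i t_i down to z_c; mantle fills any gap and the z_c terms cancel.
Column A: 22×2.65 + x×2.93 + (z_c − 22 − x)×3.26
Column B: 1.91×0 + 0.537×0.924 + 14.4×2.66 + 10×2.95 + (z_c − 1.91 − 24.937)×3.26
The z_c×3.26 term appears on both sides and cancels. Collect the known terms of each column as K = Σ(ρt)_known − 3.26 × (depth of known layers): K_A = 58.3 − 3.26×22 = −13.42; K_B = 68.300188 − 3.26×(1.91 + 24.937) = −19.221032.
Balance: K_A − x×(3.26 − 2.93) = K_B, so x = (K_A − K_B)/(3.26 − 2.93) = 5.80103/0.33 = 17.6 km.

17.6 km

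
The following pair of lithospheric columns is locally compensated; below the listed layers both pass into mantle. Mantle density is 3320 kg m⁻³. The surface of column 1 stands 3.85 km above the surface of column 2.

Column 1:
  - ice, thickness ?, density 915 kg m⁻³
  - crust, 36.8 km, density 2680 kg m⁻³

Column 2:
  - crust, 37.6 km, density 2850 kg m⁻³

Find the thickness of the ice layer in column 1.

2.87 km

Take the compensation level at the base of the deeper column (depth z_c below the surface of column 1) and equate Σ ρ_i t_i down to z_c; mantle fills any gap and the z_c terms cancel.
Column 1: x×915 + 36.8×2680 + (z_c − 36.8 − x)×3320
Column 2: 3.85×0 + 37.6×2850 + (z_c − 3.85 − 37.6)×3320
The z_c×3320 term appears on both sides and cancels. Collect the known terms of each column as K = Σ(ρt)_known − 3320 × (depth of known layers): K_1 = 98624 − 3320×36.8 = −23552; K_2 = 107160 − 3320×(3.85 + 37.6) = −30454.
Balance: K_1 − x×(3320 − 915) = K_2, so x = (K_1 − K_2)/(3320 − 915) = 6902/2405 = 2.87 km.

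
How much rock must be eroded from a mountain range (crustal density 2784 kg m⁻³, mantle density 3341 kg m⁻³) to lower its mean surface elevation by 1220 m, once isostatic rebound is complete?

7320 m

Net drop Δ = e − u = e − e ρ_c/ρ_m = e (ρ_m − ρ_c)/ρ_m.
e = Δ ρ_m/(ρ_m − ρ_c) = 1220 m × 3341/557 = 7320 m.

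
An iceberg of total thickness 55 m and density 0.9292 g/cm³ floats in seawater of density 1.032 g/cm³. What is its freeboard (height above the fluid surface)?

Floating equilibrium: submerged depth d = t ρ_obj/ρ_fluid = 55 m × 0.9292/1.032 = 49.52 m.
Freeboard = t − d = 55 m − 49.52 m = 5.48 m.

5.48 m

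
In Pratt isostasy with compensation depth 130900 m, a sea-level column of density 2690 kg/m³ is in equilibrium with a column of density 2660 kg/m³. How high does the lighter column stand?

ρ_ref D = ρ (D + h) → h = D (ρ_ref − ρ)/ρ.
h = 130900 m × (2690 − 2660)/2660 = 1480 m.

1480 m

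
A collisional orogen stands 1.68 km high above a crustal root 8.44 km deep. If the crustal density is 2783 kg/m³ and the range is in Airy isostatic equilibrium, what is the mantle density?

Airy balance: ρ_c h = (ρ_m − ρ_c) r → ρ_m = ρ_c (1 + h/r).
ρ_m = 2783 × (1 + 1.68 km/8.44 km) = 3340 kg/m³.

3340 kg/m³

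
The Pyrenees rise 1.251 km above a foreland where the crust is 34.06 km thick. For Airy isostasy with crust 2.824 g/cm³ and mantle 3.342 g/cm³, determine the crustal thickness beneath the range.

42.1 km

Root depth r = h ρ_c / (ρ_m − ρ_c) = 1.251 km × 2.824 / 0.518 = 6.82 km.
Total thickness = T + h + r = 34.06 km + 1.251 km + 6.82 km = 42.1 km.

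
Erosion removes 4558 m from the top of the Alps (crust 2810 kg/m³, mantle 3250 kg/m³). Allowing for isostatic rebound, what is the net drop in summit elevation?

617 m

Rebound u = e ρ_c/ρ_m = 4558 m × 2810/3250 = 3941 m.
Net surface drop = e − u = 4558 m − 3941 m = e (ρ_m − ρ_c)/ρ_m = 617 m.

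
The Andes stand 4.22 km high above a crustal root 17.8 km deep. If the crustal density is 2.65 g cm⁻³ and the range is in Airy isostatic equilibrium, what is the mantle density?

Airy balance: ρ_c h = (ρ_m − ρ_c) r → ρ_m = ρ_c (1 + h/r).
ρ_m = 2.65 × (1 + 4.22 km/17.8 km) = 3.28 g cm⁻³.

3.28 g cm⁻³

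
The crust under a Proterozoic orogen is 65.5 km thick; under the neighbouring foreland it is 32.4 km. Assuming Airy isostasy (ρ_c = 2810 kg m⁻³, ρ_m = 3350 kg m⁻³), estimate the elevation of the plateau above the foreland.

5.34 km

Excess crust Δ = 65.5 km − 32.4 km = 33.1 km, split between elevation h and root r with h + r = Δ.
Airy balance ρ_c h = (ρ_m − ρ_c) r gives r = h ρ_c/(ρ_m − ρ_c), so h (1 + ρ_c/(ρ_m − ρ_c)) = Δ, i.e. h = Δ (ρ_m − ρ_c)/ρ_m.
h = 33.1 km × 540/3350 = 5.34 km.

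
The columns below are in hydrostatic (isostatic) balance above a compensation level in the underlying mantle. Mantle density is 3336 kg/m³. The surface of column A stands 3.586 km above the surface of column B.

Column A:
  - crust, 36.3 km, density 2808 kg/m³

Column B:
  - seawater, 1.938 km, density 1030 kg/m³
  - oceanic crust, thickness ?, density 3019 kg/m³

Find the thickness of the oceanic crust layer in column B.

Take the compensation level at the base of the deeper column (depth z_c below the surface of column A) and equate Σ ρ_i t_i down to z_c; mantle fills any gap and the z_c terms cancel.
Column A: 36.3×2808 + (z_c − 36.3)×3336
Column B: 3.586×0 + 1.938×1030 + x×3019 + (z_c − 3.586 − 1.938 − x)×3336
The z_c×3336 term appears on both sides and cancels. Collect the known terms of each column as K = Σ(ρt)_known − 3336 × (depth of known layers): K_A = 101930.4 − 3336×36.3 = −19166.4; K_B = 1996.14 − 3336×(3.586 + 1.938) = −16431.924.
Balance: K_A = K_B − x×(3336 − 3019), so x = (K_B − K_A)/(3336 − 3019) = 2734.48/317 = 8.63 km.

8.63 km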